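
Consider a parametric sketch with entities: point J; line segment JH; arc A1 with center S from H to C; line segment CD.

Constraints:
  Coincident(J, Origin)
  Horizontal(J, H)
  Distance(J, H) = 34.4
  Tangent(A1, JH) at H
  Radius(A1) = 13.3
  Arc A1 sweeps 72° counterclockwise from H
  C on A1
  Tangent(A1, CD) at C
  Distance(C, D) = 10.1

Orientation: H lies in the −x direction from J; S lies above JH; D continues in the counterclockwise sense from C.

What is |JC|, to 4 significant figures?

23.61

J is at the origin; J and H share the same y with |JH| = 34.4 and H on the −x side, so H = (-34.40, 0.000). Since A1 is tangent to JH there, SH ⟂ JH, so S = H + (0, 13.3) = (-34.40, 13.30). On A1, H sits at bearing -90° from S; a 72° counterclockwise sweep puts C at bearing -18°, so C = S + 13.3·(cos -18°, sin -18°) = (-21.75, 9.190). Then |JC| = |C − J| = 23.61.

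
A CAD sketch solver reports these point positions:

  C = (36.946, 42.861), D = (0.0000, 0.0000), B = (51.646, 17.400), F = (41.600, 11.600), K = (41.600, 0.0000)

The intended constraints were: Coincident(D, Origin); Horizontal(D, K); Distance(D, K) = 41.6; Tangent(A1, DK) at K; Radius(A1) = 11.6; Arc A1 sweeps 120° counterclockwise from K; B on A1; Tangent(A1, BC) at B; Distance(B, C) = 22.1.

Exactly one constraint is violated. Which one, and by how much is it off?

Distance(B, C) = 22.1 — off by 7.30.

D = (0.00, 0.00) ✓; D.y = 0.00, K.y = 0.00 ✓; |DK| = 41.60 ✓; ∠(FK, KD) = 90.00° ✓; |FK| = 11.60 ✓; bearing(F→B) − bearing(F→K) = 120.0° ✓; |FB| = 11.60 ✓; ∠(FB, BC) = 90.00° ✓; |BC| = 29.40 ✗.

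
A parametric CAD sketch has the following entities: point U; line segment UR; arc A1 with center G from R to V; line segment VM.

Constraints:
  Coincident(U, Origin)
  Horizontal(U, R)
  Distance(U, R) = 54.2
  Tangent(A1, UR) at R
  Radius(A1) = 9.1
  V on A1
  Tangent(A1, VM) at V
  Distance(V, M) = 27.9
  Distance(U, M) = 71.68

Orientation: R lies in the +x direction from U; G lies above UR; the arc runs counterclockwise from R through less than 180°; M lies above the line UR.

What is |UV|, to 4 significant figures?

64.03

U is at the origin; UR is horizontal with |UR| = 54.2 and R on the +x side, so R = (54.20, 0.000). The tangent condition forces GR to be normal to UR, so G = R + (0, 9.1) = (54.20, 9.100). Since GV ⟂ VM (tangency), |GM| = √(9.1² + 27.9²) = 29.35 regardless of where V sits on A1. So M lies on both circle(U, 71.68) and circle(G, 29.35); the above-UR intersection is M = (61.00, 37.65). V is the foot of the tangent from M: V = (63.27, 9.841).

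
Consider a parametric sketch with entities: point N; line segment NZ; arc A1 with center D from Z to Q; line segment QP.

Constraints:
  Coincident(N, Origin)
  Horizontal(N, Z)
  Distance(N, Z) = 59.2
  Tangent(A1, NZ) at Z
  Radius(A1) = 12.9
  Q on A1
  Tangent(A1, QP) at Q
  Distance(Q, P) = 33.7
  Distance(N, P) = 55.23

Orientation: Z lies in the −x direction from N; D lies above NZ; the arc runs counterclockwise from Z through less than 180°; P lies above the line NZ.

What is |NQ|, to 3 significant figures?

47.8

Checks: |DQ| = 12.90 ✓; ∠(DQ, QP) = 90.00° ✓; |QP| = 33.70 ✓; |NP| = 55.23 ✓.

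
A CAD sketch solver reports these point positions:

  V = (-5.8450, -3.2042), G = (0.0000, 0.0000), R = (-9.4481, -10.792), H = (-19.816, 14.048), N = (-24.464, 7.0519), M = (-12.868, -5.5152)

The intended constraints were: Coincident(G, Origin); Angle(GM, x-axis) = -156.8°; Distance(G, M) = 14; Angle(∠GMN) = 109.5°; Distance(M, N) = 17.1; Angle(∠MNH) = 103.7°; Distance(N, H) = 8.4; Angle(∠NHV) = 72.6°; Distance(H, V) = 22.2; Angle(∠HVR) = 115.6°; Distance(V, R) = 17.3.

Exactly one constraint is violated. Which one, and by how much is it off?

Distance(V, R) = 17.3 — off by 8.90.

G = (0.00, 0.00) ✓; GM at -156.8° ✓; |GM| = 14.00 ✓; ∠GMN = 109.5° ✓; |MN| = 17.10 ✓; ∠MNH = 103.7° ✓; |NH| = 8.399 ✓; ∠NHV = 72.60° ✓; |HV| = 22.20 ✓; ∠HVR = 115.6° ✓; |VR| = 8.400 ✗.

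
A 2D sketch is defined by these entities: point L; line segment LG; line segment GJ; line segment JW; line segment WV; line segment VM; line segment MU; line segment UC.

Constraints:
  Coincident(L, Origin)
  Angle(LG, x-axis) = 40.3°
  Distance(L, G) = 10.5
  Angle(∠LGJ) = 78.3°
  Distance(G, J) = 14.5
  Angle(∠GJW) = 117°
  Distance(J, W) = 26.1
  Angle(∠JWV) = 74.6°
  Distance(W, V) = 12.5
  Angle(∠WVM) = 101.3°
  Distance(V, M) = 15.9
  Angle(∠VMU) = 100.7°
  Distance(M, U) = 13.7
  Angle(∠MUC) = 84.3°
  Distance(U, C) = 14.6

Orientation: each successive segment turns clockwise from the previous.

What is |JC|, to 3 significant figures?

20.2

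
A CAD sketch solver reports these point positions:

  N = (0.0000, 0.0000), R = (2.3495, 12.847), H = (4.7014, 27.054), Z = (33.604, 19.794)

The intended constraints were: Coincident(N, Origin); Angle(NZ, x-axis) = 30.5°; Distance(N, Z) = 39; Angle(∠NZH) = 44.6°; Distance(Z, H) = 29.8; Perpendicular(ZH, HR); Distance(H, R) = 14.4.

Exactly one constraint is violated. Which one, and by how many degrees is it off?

Perpendicular(ZH, HR) — off by 4.70°.

N = (0.00, 0.00) ✓; NZ at 30.50° ✓; |NZ| = 39.00 ✓; ∠NZH = 44.60° ✓; |ZH| = 29.80 ✓; ∠(ZH, HR) = 94.70° ✗; |HR| = 14.40 ✓.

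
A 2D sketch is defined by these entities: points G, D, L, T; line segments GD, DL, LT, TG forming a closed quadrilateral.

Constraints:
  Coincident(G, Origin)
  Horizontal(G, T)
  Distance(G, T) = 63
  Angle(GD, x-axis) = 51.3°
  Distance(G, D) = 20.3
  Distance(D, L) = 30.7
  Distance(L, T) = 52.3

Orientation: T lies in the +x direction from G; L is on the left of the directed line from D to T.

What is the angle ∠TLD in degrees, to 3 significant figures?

73.8°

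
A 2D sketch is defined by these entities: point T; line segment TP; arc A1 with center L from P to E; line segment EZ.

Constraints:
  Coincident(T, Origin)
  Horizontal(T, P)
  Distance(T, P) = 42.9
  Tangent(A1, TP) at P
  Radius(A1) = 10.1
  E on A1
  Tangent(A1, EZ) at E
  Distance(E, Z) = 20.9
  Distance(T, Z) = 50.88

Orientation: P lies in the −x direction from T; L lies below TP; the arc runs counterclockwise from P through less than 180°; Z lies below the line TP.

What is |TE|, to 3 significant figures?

53.5

Checks: |LE| = 10.10 ✓; ∠(LE, EZ) = 90.00° ✓; |EZ| = 20.90 ✓; |TZ| = 50.88 ✓.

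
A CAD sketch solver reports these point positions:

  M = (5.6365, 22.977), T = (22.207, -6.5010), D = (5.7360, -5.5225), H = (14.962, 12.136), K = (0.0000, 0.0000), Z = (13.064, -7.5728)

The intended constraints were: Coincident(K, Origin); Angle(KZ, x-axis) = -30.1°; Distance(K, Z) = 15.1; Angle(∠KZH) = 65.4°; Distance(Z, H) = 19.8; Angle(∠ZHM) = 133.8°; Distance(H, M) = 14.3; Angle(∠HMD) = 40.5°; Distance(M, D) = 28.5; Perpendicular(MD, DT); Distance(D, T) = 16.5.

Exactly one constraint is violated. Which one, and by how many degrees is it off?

Perpendicular(MD, DT) — off by 3.60°.

K = (0.00, 0.00) ✓; KZ at -30.10° ✓; |KZ| = 15.10 ✓; ∠KZH = 65.40° ✓; |ZH| = 19.80 ✓; ∠ZHM = 133.8° ✓; |HM| = 14.30 ✓; ∠HMD = 40.50° ✓; |MD| = 28.50 ✓; ∠(MD, DT) = 86.40° ✗; |DT| = 16.50 ✓.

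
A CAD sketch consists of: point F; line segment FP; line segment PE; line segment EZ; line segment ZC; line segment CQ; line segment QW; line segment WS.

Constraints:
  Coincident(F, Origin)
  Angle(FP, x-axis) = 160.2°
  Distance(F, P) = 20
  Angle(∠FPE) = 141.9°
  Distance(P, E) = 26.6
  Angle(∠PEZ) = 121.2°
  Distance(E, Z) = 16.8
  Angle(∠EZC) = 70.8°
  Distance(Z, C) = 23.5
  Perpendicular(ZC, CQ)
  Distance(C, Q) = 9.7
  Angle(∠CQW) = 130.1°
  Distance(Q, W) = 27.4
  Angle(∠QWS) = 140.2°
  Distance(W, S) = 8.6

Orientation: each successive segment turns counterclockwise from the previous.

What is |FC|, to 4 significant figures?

28.89

F is at the origin; FP runs at 160.2° with length 20.0, so P = (-18.82, 6.775). ∠FPE = 141.9° gives PE at -161.7° from the x-axis; with |PE| = 26.6, E = (-44.07, -1.577). ∠PEZ = 121.2° gives EZ at -102.9° from the x-axis; with |EZ| = 16.8, Z = (-47.82, -17.95). ∠EZC = 70.8° gives ZC at 6.300° from the x-axis; with |ZC| = 23.5, C = (-24.46, -15.37). Then |FC| = |C − F| = 28.89.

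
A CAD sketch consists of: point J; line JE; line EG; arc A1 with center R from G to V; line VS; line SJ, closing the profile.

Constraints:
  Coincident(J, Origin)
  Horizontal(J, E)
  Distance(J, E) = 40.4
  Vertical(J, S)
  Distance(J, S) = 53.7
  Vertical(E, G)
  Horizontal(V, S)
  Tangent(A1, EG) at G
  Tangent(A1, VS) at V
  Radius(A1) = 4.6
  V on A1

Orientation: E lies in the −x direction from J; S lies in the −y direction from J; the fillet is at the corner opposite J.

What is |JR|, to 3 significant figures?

60.8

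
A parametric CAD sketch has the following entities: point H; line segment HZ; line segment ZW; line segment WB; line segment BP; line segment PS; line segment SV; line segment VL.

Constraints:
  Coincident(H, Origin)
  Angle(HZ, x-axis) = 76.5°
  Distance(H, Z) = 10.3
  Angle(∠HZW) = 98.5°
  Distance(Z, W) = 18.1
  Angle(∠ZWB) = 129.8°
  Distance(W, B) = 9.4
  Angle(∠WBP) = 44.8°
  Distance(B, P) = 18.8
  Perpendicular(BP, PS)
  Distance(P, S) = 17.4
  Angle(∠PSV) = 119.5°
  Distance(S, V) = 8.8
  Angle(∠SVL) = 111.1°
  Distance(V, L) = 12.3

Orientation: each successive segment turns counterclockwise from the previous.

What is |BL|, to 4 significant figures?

14.02

∠PSV = 119.5° gives SV at 133.9° from the x-axis; with |SV| = 8.8, V = (-5.776, 30.00). ∠SVL = 111.1° gives VL at -157.2° from the x-axis; with |VL| = 12.3, L = (-17.12, 25.23). Then |BL| = |L − B| = 14.02.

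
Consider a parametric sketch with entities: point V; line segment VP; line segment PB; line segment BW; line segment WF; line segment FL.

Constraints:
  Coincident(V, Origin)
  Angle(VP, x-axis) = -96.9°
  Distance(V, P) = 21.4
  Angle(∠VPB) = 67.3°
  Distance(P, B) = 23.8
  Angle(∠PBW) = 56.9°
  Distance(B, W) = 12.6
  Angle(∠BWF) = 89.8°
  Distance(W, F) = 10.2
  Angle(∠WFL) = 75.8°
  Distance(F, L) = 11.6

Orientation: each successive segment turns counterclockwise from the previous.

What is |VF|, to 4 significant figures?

14.79

V is at the origin; VP runs at -96.9° with length 21.4, so P = (-2.571, -21.25). ∠VPB = 67.3° gives PB at 15.80° from the x-axis; with |PB| = 23.8, B = (20.33, -14.76). ∠PBW = 56.9° gives BW at 138.9° from the x-axis; with |BW| = 12.6, W = (10.83, -6.482). ∠BWF = 89.8° gives WF at -130.9° from the x-axis; with |WF| = 10.2, F = (4.157, -14.19). Then |VF| = |F − V| = 14.79.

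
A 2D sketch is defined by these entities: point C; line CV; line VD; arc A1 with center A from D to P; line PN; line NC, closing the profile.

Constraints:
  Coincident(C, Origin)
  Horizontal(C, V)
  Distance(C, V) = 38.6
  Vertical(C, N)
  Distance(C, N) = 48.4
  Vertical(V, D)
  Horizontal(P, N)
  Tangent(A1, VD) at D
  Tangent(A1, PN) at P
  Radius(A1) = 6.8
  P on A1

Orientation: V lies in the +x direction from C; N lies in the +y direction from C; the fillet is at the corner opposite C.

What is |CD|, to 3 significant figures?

56.7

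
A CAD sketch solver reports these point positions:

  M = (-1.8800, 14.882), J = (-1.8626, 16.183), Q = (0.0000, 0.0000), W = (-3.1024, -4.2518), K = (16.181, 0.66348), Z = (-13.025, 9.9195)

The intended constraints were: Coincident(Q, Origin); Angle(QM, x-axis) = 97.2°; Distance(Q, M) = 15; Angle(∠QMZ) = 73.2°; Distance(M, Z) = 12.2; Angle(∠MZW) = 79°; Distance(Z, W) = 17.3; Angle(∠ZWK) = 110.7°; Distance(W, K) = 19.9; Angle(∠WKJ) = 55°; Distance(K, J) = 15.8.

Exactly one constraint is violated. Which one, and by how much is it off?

Distance(K, J) = 15.8 — off by 8.00.

Q = (0.00, 0.00) ✓; QM at 97.20° ✓; |QM| = 15.00 ✓; ∠QMZ = 73.20° ✓; |MZ| = 12.20 ✓; ∠MZW = 79.00° ✓; |ZW| = 17.30 ✓; ∠ZWK = 110.7° ✓; |WK| = 19.90 ✓; ∠WKJ = 55.00° ✓; |KJ| = 23.80 ✗.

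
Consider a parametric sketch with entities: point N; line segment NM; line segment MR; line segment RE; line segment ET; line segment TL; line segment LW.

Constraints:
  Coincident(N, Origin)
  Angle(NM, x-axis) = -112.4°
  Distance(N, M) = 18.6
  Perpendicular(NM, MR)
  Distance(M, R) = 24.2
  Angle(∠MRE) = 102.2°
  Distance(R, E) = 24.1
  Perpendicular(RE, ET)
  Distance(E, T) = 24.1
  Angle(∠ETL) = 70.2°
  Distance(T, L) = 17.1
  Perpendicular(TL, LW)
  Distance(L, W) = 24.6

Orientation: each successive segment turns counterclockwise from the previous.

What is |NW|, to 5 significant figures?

32.587

∠ETL = 70.2° gives TL at -104.80° from the x-axis; with |TL| = 17.1, L = (4.7654, -9.4285). The perpendicularity gives LW at right angles to TL, so LW runs at -14.800°; with |LW| = 24.6, W = (28.549, -15.712). Then |NW| = |W − N| = 32.587.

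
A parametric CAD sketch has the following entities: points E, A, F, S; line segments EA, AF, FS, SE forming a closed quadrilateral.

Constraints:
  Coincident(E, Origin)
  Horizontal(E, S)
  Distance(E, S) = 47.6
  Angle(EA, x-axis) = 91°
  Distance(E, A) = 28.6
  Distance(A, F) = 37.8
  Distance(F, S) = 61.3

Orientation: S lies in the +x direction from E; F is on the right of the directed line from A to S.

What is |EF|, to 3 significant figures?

15.0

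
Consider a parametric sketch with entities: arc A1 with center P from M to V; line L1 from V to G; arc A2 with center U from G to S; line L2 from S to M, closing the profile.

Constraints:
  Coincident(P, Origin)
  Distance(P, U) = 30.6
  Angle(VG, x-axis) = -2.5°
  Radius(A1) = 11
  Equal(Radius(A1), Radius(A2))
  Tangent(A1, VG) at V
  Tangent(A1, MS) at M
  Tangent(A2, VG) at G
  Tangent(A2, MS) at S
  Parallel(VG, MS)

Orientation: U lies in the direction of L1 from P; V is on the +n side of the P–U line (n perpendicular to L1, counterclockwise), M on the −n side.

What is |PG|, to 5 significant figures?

32.517

Tangency of A1 to both parallel lines with radius 11.0 puts V and M at P ± 11.0·n: V = (0.47981, 10.990), M = (-0.47981, -10.990). Equal radii place G and S the same way about U: G = U + 11.0·n = (31.051, 9.6548), S = U − 11.0·n = (30.091, -12.324). Then |PG| = |G − P| = 32.517.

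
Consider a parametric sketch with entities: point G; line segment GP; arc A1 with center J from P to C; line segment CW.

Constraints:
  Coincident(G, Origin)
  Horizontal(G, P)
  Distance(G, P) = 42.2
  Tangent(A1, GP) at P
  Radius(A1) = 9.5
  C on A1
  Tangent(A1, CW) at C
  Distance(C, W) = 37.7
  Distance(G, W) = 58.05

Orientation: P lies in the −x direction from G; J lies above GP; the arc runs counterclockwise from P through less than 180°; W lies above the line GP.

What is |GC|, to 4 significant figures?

34.11

Checks: G = (0.00, 0.00) ✓; |JC| = 9.500 ✓; ∠(JC, CW) = 90.00° ✓; |CW| = 37.70 ✓; |GW| = 58.05 ✓.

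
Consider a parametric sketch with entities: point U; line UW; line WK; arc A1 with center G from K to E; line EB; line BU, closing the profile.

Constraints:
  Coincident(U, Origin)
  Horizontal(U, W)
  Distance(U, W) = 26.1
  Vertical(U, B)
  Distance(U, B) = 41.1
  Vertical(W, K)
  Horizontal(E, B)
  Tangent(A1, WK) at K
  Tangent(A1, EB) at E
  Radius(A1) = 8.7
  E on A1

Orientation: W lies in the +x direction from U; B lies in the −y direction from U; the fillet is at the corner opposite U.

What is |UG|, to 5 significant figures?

36.777

U is at the origin; UW is horizontal with |UW| = 26.1 and W on the +x side, so W = (26.100, 0.0000). UB is vertical with |UB| = 41.1 and B on the −y side, so B = (0.0000, -41.100). The virtual corner opposite U is at (26.100, -41.100). A1 meets WK tangentially, so GK is at right angles to WK and tangency of A1 to EB means the radius GE is perpendicular to EB, with radius 8.7, so the center G sits 8.7 in from both sides at G = (17.400, -32.400). Then |UG| = |G − U| = 36.777.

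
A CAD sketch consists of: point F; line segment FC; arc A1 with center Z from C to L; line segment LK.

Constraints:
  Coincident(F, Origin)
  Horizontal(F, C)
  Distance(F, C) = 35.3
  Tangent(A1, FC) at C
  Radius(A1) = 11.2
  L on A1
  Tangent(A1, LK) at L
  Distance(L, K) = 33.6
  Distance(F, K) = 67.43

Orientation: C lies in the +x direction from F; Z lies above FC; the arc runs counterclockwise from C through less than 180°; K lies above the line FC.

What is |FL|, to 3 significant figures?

47.2

F is at the origin; FC is horizontal with |FC| = 35.3 and C on the +x side, so C = (35.3, 0.00). Since A1 is tangent to FC there, ZC ⟂ FC, so Z = C + (0, 11.2) = (35.3, 11.2). Since ZL ⟂ LK (tangency), |ZK| = √(11.2² + 33.6²) = 35.4 regardless of where L sits on A1. So K lies on both circle(F, 67.43) and circle(Z, 35.4); the above-FC intersection is K = (52.7, 42.0). L is the foot of the tangent from K: L = (46.3, 9.06).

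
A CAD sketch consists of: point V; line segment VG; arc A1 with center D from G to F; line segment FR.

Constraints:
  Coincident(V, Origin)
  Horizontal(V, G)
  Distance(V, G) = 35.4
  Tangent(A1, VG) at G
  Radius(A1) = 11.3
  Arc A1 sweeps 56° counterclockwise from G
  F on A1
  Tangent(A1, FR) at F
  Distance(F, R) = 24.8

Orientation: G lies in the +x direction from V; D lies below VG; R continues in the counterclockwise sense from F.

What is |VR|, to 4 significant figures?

28.29

On A1, G sits at bearing 90° from D; a 56° counterclockwise sweep puts F at bearing 146°, so F = D + 11.3·(cos 146°, sin 146°) = (26.03, -4.981). A1 meets FR tangentially, so DF is at right angles to FR, so FR runs along (−sin 146°, cos 146°); with |FR| = 24.8, R = (12.16, -25.54). Then |VR| = |R − V| = 28.29.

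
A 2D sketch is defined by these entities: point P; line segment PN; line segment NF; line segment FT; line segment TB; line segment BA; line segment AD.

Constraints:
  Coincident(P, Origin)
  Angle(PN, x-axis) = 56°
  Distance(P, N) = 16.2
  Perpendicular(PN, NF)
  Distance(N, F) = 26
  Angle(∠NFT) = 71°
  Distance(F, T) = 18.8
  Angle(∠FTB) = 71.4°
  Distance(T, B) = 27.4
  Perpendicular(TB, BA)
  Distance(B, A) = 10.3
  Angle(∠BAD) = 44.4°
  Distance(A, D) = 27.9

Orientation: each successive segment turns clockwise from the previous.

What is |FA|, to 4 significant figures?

22.69

∠FTB = 71.4° gives TB at 108.4° from the x-axis; with |TB| = 27.4, B = (6.951, 13.58). The perpendicularity gives BA at right angles to TB, so BA runs at 18.40°; with |BA| = 10.3, A = (16.72, 16.83). Then |FA| = |A − F| = 22.69.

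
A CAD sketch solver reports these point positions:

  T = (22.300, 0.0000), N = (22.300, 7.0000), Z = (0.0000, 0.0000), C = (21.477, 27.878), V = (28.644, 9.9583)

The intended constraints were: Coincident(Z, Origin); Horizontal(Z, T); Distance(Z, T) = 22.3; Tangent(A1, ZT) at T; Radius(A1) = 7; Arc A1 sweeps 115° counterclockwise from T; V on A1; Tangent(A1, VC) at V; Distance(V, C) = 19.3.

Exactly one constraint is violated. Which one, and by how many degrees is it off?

Tangent(A1, VC) at V — off by 3.20°.

Z = (0.00, 0.00) ✓; Z.y = 0.00, T.y = 0.00 ✓; |ZT| = 22.30 ✓; ∠(NT, TZ) = 90.00° ✓; |NT| = 7.000 ✓; bearing(N→V) − bearing(N→T) = 115.0° ✓; |NV| = 7.000 ✓; ∠(NV, VC) = 93.20° ✗; |VC| = 19.30 ✓.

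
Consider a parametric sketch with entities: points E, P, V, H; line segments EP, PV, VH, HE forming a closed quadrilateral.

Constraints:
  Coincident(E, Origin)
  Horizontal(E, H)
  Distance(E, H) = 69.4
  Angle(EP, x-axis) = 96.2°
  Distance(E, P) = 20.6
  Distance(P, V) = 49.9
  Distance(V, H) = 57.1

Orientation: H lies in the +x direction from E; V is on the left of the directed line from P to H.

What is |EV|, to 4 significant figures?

62.25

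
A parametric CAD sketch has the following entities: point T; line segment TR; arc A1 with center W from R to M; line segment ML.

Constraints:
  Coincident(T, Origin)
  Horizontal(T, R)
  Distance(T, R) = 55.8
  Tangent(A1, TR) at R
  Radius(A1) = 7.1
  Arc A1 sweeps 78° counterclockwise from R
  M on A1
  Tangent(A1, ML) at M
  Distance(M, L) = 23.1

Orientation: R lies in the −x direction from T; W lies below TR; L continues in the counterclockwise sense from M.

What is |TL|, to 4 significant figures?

73.21

T is at the origin; TR is horizontal with |TR| = 55.8 and R on the −x side, so R = (-55.80, 0.000). Tangency of A1 to TR means the radius WR is perpendicular to TR, so W = R + (0, -7.1) = (-55.80, -7.100). On A1, R sits at bearing 90° from W; a 78° counterclockwise sweep puts M at bearing 168°, so M = W + 7.1·(cos 168°, sin 168°) = (-62.74, -5.624). The tangent condition forces WM to be normal to ML, so ML runs along (−sin 168°, cos 168°); with |ML| = 23.1, L = (-67.55, -28.22). Then |TL| = |L − T| = 73.21.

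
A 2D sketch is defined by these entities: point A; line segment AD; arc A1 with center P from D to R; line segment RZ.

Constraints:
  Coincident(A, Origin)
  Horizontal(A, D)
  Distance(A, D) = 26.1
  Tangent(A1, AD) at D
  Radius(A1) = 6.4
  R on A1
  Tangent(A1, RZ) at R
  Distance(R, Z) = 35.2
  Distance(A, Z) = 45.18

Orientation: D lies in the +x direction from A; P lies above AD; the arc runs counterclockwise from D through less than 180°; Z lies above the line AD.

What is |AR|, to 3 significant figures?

33.2

A is at the origin; A and D share the same y with |AD| = 26.1 and D on the +x side, so D = (26.1, 0.00). A1 meets AD tangentially, so PD is at right angles to AD, so P = D + (0, 6.4) = (26.1, 6.40). Since PR ⟂ RZ (tangency), |PZ| = √(6.4² + 35.2²) = 35.8 regardless of where R sits on A1. So Z lies on both circle(A, 45.18) and circle(P, 35.8); the above-AD intersection is Z = (18.3, 41.3). R is the foot of the tangent from Z: R = (32.0, 8.89).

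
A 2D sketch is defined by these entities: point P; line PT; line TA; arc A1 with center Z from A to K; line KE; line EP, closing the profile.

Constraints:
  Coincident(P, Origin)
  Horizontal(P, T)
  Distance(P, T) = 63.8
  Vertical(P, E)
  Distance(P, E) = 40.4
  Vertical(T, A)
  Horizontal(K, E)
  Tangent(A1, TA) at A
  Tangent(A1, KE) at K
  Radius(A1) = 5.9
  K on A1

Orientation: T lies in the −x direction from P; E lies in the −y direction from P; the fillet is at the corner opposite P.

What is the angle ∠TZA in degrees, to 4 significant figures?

80.30°

The virtual corner opposite P is at (-63.80, -40.40). Since A1 is tangent to TA there, ZA ⟂ TA and tangency of A1 to KE means the radius ZK is perpendicular to KE, with radius 5.9, so the center Z sits 5.9 in from both sides at Z = (-57.90, -34.50). That places the tangent points at A = (-63.80, -34.50) on TA and K = (-57.90, -40.40) on KE. Then cos ∠TZA = ZT·ZA / (|ZT||ZA|), giving 80.30°.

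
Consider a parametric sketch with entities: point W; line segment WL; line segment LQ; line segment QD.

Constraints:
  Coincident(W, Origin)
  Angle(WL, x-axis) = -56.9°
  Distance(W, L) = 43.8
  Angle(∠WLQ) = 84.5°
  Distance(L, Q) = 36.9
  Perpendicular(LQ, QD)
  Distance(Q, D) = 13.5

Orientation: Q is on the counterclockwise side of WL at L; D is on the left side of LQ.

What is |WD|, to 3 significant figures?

44.4

∠WLQ = 84.5°, so LQ runs at -56.9° + (180° − 84.5°) = 38.6° from the x-axis; with |LQ| = 36.9, Q = L + 36.9·(cos 38.6°, sin 38.6°) = (52.8, -13.7). LQ is perpendicular to QD; with |QD| = 13.5 on the left of LQ, D = Q + 13.5·(-0.624, 0.782) = (44.3, -3.12). Then |WD| = |D − W| = 44.4.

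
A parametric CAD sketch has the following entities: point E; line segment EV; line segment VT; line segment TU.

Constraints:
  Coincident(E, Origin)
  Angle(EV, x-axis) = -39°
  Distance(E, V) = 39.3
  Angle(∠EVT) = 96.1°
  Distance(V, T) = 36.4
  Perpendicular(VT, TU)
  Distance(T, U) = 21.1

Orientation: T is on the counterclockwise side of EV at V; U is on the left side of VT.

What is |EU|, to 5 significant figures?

44.380

E is at the origin; EV runs at -39.0° with length 39.3, so V = 39.3·(cos -39.0°, sin -39.0°) = (30.542, -24.732). ∠EVT = 96.1°, so VT runs at -39.0° + (180° − 96.1°) = 44.900° from the x-axis; with |VT| = 36.4, T = V + 36.4·(cos 44.900°, sin 44.900°) = (56.325, 0.96143). VT is perpendicular to TU; with |TU| = 21.1 on the left of VT, U = T + 21.1·(-0.70587, 0.70834) = (41.432, 15.907). Then |EU| = |U − E| = 44.380.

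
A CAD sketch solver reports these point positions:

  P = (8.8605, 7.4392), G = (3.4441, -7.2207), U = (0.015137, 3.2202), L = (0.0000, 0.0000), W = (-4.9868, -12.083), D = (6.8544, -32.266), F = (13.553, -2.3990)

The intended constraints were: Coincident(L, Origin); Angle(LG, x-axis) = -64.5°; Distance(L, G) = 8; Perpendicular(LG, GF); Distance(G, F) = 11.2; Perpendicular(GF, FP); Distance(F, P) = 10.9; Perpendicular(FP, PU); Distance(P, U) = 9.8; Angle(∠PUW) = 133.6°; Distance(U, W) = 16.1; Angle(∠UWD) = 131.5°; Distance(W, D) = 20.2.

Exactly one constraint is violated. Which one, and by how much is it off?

Distance(W, D) = 20.2 — off by 3.20.

L = (0.00, 0.00) ✓; LG at -64.50° ✓; |LG| = 8.000 ✓; ∠(LG, GF) = 90.00° ✓; |GF| = 11.20 ✓; ∠(GF, FP) = 90.00° ✓; |FP| = 10.90 ✓; ∠(FP, PU) = 90.00° ✓; |PU| = 9.800 ✓; ∠PUW = 133.6° ✓; |UW| = 16.10 ✓; ∠UWD = 131.5° ✓; |WD| = 23.40 ✗.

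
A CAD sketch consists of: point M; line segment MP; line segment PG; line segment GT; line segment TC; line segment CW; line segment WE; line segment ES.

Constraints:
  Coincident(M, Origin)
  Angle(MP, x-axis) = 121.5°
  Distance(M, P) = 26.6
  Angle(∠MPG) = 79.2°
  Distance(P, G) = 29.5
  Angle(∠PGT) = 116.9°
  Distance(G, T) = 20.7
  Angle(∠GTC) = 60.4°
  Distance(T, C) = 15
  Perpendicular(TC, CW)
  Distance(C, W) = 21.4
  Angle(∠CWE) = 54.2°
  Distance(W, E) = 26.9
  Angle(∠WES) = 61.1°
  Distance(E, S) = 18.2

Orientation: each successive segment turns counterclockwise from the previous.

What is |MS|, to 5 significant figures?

24.892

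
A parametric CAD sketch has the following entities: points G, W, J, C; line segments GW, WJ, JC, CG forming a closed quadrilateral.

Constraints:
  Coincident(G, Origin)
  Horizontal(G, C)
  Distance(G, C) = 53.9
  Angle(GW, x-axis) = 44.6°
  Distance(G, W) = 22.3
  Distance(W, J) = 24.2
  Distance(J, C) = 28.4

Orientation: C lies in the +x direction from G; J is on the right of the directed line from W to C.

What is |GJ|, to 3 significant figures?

26.9

G is at the origin; GC is horizontal with |GC| = 53.9 and C in +x, so C = (53.9, 0). GW runs at 44.6° with |GW| = 22.3, so W = (15.9, 15.7). J is determined by |WJ| = 24.2 and |JC| = 28.4 together: it lies at the intersection of circle(W, 24.2) and circle(C, 28.4). With |WC| = 41.1, the foot of the radical line on WC is 17.9 from W and the perpendicular offset is √(24.2² − 17.9²) = 16.3. Taking the right-of-WC solution: J = (26.2, -6.23).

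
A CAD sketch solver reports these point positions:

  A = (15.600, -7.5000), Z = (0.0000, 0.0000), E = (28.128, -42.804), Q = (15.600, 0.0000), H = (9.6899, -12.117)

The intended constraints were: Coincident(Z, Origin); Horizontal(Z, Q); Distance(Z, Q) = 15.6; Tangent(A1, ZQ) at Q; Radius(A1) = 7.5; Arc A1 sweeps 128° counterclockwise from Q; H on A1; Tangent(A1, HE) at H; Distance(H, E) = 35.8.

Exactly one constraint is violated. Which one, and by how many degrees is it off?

Tangent(A1, HE) at H — off by 7.00°.

Z = (0.00, 0.00) ✓; Z.y = 0.00, Q.y = 0.00 ✓; |ZQ| = 15.60 ✓; ∠(AQ, QZ) = 90.00° ✓; |AQ| = 7.500 ✓; bearing(A→H) − bearing(A→Q) = 128.0° ✓; |AH| = 7.500 ✓; ∠(AH, HE) = 97.00° ✗; |HE| = 35.80 ✓.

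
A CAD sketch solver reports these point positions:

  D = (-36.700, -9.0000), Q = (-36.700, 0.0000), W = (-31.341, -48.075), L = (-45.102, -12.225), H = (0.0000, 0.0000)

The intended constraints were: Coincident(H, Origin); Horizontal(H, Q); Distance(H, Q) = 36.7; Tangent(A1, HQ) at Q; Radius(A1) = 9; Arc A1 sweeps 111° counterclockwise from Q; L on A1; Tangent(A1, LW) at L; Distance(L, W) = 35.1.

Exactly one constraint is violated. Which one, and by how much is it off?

Distance(L, W) = 35.1 — off by 3.30.

H = (0.00, 0.00) ✓; H.y = 0.00, Q.y = 0.00 ✓; |HQ| = 36.70 ✓; ∠(DQ, QH) = 90.00° ✓; |DQ| = 9.000 ✓; bearing(D→L) − bearing(D→Q) = 111.0° ✓; |DL| = 9.000 ✓; ∠(DL, LW) = 90.00° ✓; |LW| = 38.40 ✗.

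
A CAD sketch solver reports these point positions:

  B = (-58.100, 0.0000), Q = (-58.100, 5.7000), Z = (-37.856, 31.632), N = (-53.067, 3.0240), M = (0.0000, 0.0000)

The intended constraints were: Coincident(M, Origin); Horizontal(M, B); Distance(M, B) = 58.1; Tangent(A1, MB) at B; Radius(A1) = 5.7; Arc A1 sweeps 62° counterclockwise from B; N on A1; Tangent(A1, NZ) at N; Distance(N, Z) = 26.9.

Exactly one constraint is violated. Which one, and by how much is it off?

Distance(N, Z) = 26.9 — off by 5.50.

M = (0.00, 0.00) ✓; M.y = 0.00, B.y = 0.00 ✓; |MB| = 58.10 ✓; ∠(QB, BM) = 90.00° ✓; |QB| = 5.700 ✓; bearing(Q→N) − bearing(Q→B) = 62.00° ✓; |QN| = 5.700 ✓; ∠(QN, NZ) = 90.00° ✓; |NZ| = 32.40 ✗.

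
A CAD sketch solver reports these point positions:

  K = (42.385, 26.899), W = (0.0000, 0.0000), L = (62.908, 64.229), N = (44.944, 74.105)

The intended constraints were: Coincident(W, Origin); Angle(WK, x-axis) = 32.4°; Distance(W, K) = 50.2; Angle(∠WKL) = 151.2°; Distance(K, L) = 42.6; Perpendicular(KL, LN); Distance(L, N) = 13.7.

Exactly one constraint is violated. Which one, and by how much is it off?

Distance(L, N) = 13.7 — off by 6.80.

W = (0.00, 0.00) ✓; WK at 32.40° ✓; |WK| = 50.20 ✓; ∠WKL = 151.2° ✓; |KL| = 42.60 ✓; ∠(KL, LN) = 90.00° ✓; |LN| = 20.50 ✗.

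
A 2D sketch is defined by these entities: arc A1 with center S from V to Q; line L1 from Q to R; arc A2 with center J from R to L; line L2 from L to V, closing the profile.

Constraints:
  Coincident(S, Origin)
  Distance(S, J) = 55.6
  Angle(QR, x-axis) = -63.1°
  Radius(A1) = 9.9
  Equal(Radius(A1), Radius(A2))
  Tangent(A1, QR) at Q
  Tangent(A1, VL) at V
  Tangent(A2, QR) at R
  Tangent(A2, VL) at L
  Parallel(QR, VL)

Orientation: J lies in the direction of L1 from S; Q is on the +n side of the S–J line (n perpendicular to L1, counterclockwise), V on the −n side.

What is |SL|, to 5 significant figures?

56.475

Tangency of A1 to both parallel lines with radius 9.9 puts Q and V at S ± 9.9·n: Q = (8.8288, 4.4791), V = (-8.8288, -4.4791). Equal radii place R and L the same way about J: R = J + 9.9·n = (33.984, -45.105), L = J − 9.9·n = (16.327, -54.063). Then |SL| = |L − S| = 56.475.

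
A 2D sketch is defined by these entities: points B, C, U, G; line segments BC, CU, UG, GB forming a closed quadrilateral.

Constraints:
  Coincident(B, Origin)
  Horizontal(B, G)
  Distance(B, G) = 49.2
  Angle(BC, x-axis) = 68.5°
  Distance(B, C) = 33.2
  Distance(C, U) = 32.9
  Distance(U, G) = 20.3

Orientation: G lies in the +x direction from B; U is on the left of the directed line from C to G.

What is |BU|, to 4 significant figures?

47.11

B is at the origin; BG is horizontal with |BG| = 49.2 and G in +x, so G = (49.2, 0). BC runs at 68.5° with |BC| = 33.2, so C = (12.17, 30.89). U is determined by |CU| = 32.9 and |UG| = 20.3 together: it lies at the intersection of circle(C, 32.9) and circle(G, 20.3). With |CG| = 48.22, the foot of the radical line on CG is 31.06 from C and the perpendicular offset is √(32.9² − 31.06²) = 10.84. Taking the left-of-CG solution: U = (42.97, 19.32).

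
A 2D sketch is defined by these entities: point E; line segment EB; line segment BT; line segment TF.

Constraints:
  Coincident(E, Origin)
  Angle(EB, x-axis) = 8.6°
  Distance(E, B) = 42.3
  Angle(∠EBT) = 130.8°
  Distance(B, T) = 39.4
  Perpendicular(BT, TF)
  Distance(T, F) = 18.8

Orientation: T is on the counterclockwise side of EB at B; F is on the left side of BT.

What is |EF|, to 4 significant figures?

68.33

E is at the origin; EB runs at 8.6° with length 42.3, so B = 42.3·(cos 8.6°, sin 8.6°) = (41.82, 6.325). ∠EBT = 130.8°, so BT runs at 8.6° + (180° − 130.8°) = 57.80° from the x-axis; with |BT| = 39.4, T = B + 39.4·(cos 57.80°, sin 57.80°) = (62.82, 39.67). BT is perpendicular to TF; with |TF| = 18.8 on the left of BT, F = T + 18.8·(-0.8462, 0.5329) = (46.91, 49.68). Then |EF| = |F − E| = 68.33.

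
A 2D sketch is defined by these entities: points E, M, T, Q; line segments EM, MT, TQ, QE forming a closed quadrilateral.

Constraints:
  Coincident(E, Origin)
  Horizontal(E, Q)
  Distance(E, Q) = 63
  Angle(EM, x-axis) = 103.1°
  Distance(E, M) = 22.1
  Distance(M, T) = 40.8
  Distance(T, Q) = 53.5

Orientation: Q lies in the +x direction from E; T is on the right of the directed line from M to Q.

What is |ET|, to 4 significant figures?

19.61

E is at the origin; EQ is horizontal with |EQ| = 63.0 and Q in +x, so Q = (63.0, 0). EM runs at 103.1° with |EM| = 22.1, so M = (-5.009, 21.52). T is determined by |MT| = 40.8 and |TQ| = 53.5 together: it lies at the intersection of circle(M, 40.8) and circle(Q, 53.5). With |MQ| = 71.33, the foot of the radical line on MQ is 27.27 from M and the perpendicular offset is √(40.8² − 27.27²) = 30.35. Taking the right-of-MQ solution: T = (11.84, -15.64).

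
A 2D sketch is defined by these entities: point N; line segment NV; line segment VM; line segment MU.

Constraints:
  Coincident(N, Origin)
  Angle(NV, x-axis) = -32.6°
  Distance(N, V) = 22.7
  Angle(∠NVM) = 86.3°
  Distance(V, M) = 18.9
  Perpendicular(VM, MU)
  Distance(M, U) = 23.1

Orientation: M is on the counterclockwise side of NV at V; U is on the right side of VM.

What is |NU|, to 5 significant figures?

48.962

N is at the origin; NV runs at -32.6° with length 22.7, so V = 22.7·(cos -32.6°, sin -32.6°) = (19.124, -12.230). ∠NVM = 86.3°, so VM runs at -32.6° + (180° − 86.3°) = 61.100° from the x-axis; with |VM| = 18.9, M = V + 18.9·(cos 61.100°, sin 61.100°) = (28.258, 4.3162). The perpendicularity gives MU at right angles to VM; with |MU| = 23.1 on the right of VM, U = M + 23.1·(0.87546, -0.48328) = (48.481, -6.8476). Then |NU| = |U − N| = 48.962.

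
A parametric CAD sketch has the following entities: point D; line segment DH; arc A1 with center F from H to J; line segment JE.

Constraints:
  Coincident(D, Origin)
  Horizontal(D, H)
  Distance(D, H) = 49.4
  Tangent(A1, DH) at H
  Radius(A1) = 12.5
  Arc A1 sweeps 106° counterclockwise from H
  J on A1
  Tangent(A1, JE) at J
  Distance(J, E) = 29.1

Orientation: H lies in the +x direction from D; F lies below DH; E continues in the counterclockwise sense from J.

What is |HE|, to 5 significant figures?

44.099

D is at the origin; DH is horizontal with |DH| = 49.4 and H on the +x side, so H = (49.400, 0.0000). Since A1 is tangent to DH there, FH ⟂ DH, so F = H + (0, -12.5) = (49.400, -12.500). On A1, H sits at bearing 90° from F; a 106° counterclockwise sweep puts J at bearing 196°, so J = F + 12.5·(cos 196°, sin 196°) = (37.384, -15.945). The tangent condition forces FJ to be normal to JE, so JE runs along (−sin 196°, cos 196°); with |JE| = 29.1, E = (45.405, -43.918). Then |HE| = |E − H| = 44.099.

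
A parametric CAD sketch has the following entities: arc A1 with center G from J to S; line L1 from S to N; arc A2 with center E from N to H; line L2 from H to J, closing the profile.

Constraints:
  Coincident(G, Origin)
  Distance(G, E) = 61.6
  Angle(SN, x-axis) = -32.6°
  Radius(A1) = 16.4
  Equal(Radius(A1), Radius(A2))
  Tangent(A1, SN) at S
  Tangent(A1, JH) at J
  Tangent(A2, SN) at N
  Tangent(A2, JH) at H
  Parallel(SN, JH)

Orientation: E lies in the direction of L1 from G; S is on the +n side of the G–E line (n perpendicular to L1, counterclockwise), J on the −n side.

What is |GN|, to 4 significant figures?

63.75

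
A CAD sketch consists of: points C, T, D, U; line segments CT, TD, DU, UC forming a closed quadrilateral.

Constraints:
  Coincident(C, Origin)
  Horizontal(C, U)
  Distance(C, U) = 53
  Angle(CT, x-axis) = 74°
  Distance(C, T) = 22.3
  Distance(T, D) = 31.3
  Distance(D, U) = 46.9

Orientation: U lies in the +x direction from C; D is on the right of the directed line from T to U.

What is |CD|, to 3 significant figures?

12.2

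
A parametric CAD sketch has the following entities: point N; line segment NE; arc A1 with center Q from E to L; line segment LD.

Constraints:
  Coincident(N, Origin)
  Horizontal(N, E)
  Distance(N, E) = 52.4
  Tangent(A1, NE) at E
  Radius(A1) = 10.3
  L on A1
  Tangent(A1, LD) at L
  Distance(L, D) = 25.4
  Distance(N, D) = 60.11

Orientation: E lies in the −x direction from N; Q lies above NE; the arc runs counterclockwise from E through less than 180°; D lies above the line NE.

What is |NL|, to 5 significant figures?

44.044

Checks: |NE| = 52.40 ✓; |QL| = 10.30 ✓; ∠(QL, LD) = 90.00° ✓; |LD| = 25.40 ✓; |ND| = 60.11 ✓.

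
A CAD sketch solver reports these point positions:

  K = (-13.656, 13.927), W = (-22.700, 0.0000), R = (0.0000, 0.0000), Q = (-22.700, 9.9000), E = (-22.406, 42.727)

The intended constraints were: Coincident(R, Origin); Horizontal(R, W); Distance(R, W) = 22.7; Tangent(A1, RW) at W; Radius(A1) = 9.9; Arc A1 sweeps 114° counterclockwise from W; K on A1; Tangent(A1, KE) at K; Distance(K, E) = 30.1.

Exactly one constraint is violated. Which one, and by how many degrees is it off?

Tangent(A1, KE) at K — off by 7.10°.

R = (0.00, 0.00) ✓; R.y = 0.00, W.y = 0.00 ✓; |RW| = 22.70 ✓; ∠(QW, WR) = 90.00° ✓; |QW| = 9.900 ✓; bearing(Q→K) − bearing(Q→W) = 114.0° ✓; |QK| = 9.900 ✓; ∠(QK, KE) = 97.10° ✗; |KE| = 30.10 ✓.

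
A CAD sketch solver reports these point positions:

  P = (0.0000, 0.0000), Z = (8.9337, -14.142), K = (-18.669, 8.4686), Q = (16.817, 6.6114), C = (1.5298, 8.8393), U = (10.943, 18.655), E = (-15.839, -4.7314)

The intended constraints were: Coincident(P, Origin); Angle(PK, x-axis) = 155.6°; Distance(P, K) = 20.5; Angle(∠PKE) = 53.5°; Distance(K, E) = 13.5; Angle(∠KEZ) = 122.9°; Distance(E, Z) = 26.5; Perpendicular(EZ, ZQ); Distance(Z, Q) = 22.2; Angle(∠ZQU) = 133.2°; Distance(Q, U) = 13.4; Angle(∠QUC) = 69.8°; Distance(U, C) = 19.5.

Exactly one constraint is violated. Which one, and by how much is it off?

Distance(U, C) = 19.5 — off by 5.90.

P = (0.00, 0.00) ✓; PK at 155.6° ✓; |PK| = 20.50 ✓; ∠PKE = 53.50° ✓; |KE| = 13.50 ✓; ∠KEZ = 122.9° ✓; |EZ| = 26.50 ✓; ∠(EZ, ZQ) = 90.00° ✓; |ZQ| = 22.20 ✓; ∠ZQU = 133.2° ✓; |QU| = 13.40 ✓; ∠QUC = 69.80° ✓; |UC| = 13.60 ✗.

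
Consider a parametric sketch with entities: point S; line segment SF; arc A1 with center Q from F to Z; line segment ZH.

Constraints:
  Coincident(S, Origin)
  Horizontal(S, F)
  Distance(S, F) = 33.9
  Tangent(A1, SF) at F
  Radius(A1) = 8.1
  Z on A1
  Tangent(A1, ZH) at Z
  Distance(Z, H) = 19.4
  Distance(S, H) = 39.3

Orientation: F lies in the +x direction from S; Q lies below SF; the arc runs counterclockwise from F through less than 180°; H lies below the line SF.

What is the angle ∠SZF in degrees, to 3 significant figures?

114°

Checks: S.y = 0.00, F.y = 0.00 ✓; |QZ| = 8.100 ✓; ∠(QZ, ZH) = 90.00° ✓; |ZH| = 19.40 ✓; |SH| = 39.30 ✓.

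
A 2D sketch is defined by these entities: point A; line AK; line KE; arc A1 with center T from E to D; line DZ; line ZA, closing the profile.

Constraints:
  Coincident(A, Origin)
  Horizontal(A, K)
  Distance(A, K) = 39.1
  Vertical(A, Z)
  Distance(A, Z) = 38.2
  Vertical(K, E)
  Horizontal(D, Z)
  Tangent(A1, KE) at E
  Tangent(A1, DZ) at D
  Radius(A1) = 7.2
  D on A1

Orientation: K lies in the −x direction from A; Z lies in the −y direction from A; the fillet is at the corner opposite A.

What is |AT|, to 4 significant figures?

44.48

AZ is vertical with |AZ| = 38.2 and Z on the −y side, so Z = (0.000, -38.20). The virtual corner opposite A is at (-39.10, -38.20). Since A1 is tangent to KE there, TE ⟂ KE and tangency of A1 to DZ means the radius TD is perpendicular to DZ, with radius 7.2, so the center T sits 7.2 in from both sides at T = (-31.90, -31.00). Then |AT| = |T − A| = 44.48.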